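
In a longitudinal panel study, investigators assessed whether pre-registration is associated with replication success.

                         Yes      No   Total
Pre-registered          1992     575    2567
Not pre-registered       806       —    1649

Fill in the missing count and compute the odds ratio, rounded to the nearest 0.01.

3.62

The missing cell is in the unexposed row: 1649 − 806 = 843.
So a = 1992, b = 575, c = 806, d = 843.
OR = (a·d)/(b·c) = (1992 × 843) / (575 × 806) = 1679256 / 463450 = 3.62338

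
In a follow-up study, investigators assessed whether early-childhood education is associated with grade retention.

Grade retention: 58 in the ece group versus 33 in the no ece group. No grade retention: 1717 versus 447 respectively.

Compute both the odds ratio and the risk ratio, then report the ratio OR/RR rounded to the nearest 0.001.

From the description: a = 58, b = 1717, c = 33, d = 447.
OR = (58·447)/(1717·33) = 25926/56661 = 0.45756
Risk in exposed = 58/1775 = 0.03268; risk in unexposed = 33/480 = 0.06875; RR = 0.47529
OR/RR = 0.45756 / 0.47529 = 0.96271
The outcome is rare in both groups, so OR ≈ RR (ratio near 1).

0.963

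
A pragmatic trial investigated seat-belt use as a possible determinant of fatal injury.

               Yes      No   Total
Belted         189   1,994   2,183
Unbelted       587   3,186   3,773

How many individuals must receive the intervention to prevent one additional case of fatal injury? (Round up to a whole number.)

Risk in treated group = 189/2183 = 0.08658; risk in control = 587/3773 = 0.15558.
Absolute risk reduction = 0.15558 − 0.08658 = 0.06900
NNT = 1 / ARR = 1 / 0.06900 = 14.493 → round up → 15

15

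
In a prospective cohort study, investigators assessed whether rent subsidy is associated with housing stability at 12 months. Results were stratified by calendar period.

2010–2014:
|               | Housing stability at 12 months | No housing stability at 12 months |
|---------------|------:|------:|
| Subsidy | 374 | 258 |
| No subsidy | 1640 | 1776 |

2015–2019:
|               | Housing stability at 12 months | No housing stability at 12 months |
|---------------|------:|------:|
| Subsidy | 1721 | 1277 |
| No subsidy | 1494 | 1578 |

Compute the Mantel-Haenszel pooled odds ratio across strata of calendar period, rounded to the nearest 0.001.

OR_MH = Σ(aᵢdᵢ/nᵢ) / Σ(bᵢcᵢ/nᵢ), where nᵢ is the stratum total.
Stratum 1 (2010–2014): n = 4048; a·d/n = 374·1776/4048 = 164.0870; b·c/n = 258·1640/4048 = 104.5257
Stratum 2 (2015–2019): n = 6070; a·d/n = 1721·1578/6070 = 447.4033; b·c/n = 1277·1494/6070 = 314.3061
OR_MH = (164.0870 + 447.4033) / (104.5257 + 314.3061) = 611.4903 / 418.8318 = 1.45999

1.460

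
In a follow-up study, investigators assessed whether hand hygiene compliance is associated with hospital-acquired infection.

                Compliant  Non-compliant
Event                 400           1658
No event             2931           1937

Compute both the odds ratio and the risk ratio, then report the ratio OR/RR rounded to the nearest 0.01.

0.61

Reading the table with exposure as columns: a = 400 (Compliant, case), b = 2931 (Compliant, non-case), c = 1658 (Non-compliant, case), d = 1937.
OR = (400·1937)/(2931·1658) = 774800/4859598 = 0.15944
Risk in exposed = 400/3331 = 0.12008; risk in unexposed = 1658/3595 = 0.46120; RR = 0.26038
OR/RR = 0.15944 / 0.26038 = 0.61234
The outcome is not rare, so the OR lies further from 1 than the RR.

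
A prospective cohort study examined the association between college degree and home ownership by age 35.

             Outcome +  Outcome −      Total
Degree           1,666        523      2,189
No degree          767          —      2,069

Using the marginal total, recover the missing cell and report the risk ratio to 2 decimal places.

2.05

The missing cell is in the unexposed row: 2069 − 767 = 1302.
So a = 1666, b = 523, c = 767, d = 1302.
RR = [a/(a+b)] / [c/(c+d)] = (1666/2189) / (767/2069) = 0.76108/0.37071 = 2.05303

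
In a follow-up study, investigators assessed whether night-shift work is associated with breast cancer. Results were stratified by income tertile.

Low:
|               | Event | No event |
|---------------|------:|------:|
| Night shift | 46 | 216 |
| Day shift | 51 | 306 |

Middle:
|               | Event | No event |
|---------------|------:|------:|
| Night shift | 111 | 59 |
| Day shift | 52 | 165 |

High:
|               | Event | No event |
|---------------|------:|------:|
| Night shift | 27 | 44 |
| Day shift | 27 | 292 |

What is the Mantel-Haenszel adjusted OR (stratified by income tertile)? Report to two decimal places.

OR_MH = Σ(aᵢdᵢ/nᵢ) / Σ(bᵢcᵢ/nᵢ), where nᵢ is the stratum total.
Stratum 1 (Low): n = 619; a·d/n = 46·306/619 = 22.7399; b·c/n = 216·51/619 = 17.7964
Stratum 2 (Middle): n = 387; a·d/n = 111·165/387 = 47.3256; b·c/n = 59·52/387 = 7.9276
Stratum 3 (High): n = 390; a·d/n = 27·292/390 = 20.2154; b·c/n = 44·27/390 = 3.0462
OR_MH = (22.7399 + 47.3256 + 20.2154) / (17.7964 + 7.9276 + 3.0462) = 90.2809 / 28.7702 = 3.13799

3.14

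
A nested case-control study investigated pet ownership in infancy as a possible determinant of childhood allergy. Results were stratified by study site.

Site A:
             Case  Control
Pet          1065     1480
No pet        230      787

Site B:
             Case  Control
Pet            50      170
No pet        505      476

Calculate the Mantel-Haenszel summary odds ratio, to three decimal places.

1.527

OR_MH = Σ(aᵢdᵢ/nᵢ) / Σ(bᵢcᵢ/nᵢ), where nᵢ is the stratum total.
Stratum 1 (Site A): n = 3562; a·d/n = 1065·787/3562 = 235.3046; b·c/n = 1480·230/3562 = 95.5643
Stratum 2 (Site B): n = 1201; a·d/n = 50·476/1201 = 19.8168; b·c/n = 170·505/1201 = 71.4821
OR_MH = (235.3046 + 19.8168) / (95.5643 + 71.4821) = 255.1214 / 167.0464 = 1.52725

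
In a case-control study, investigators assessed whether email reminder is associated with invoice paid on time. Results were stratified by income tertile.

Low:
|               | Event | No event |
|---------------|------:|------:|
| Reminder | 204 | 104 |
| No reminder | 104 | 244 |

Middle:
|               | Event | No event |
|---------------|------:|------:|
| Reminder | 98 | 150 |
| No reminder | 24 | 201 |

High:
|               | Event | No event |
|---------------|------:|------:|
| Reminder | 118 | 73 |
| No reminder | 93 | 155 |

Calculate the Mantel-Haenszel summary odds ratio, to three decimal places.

OR_MH = Σ(aᵢdᵢ/nᵢ) / Σ(bᵢcᵢ/nᵢ), where nᵢ is the stratum total.
Stratum 1 (Low): n = 656; a·d/n = 204·244/656 = 75.8780; b·c/n = 104·104/656 = 16.4878
Stratum 2 (Middle): n = 473; a·d/n = 98·201/473 = 41.6448; b·c/n = 150·24/473 = 7.6110
Stratum 3 (High): n = 439; a·d/n = 118·155/439 = 41.6629; b·c/n = 73·93/439 = 15.4647
OR_MH = (75.8780 + 41.6448 + 41.6629) / (16.4878 + 7.6110 + 15.4647) = 159.1857 / 39.5635 = 4.02355

4.024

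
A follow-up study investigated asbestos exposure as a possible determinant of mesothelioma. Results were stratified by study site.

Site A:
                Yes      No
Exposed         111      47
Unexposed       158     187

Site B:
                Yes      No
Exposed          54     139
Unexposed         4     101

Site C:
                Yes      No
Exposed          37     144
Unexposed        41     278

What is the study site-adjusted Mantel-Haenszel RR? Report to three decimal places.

RR_MH = Σ(aᵢ·n₀ᵢ/nᵢ) / Σ(cᵢ·n₁ᵢ/nᵢ), with n₁ᵢ = aᵢ+bᵢ (exposed), n₀ᵢ = cᵢ+dᵢ (unexposed), nᵢ = n₁ᵢ+n₀ᵢ.
Stratum 1 (Site A): n₁ = 158, n₀ = 345, n = 503; a·n₀/n = 111·345/503 = 76.1332; c·n₁/n = 158·158/503 = 49.6302
Stratum 2 (Site B): n₁ = 193, n₀ = 105, n = 298; a·n₀/n = 54·105/298 = 19.0268; c·n₁/n = 4·193/298 = 2.5906
Stratum 3 (Site C): n₁ = 181, n₀ = 319, n = 500; a·n₀/n = 37·319/500 = 23.6060; c·n₁/n = 41·181/500 = 14.8420
RR_MH = (76.1332 + 19.0268 + 23.6060) / (49.6302 + 2.5906 + 14.8420) = 118.7660 / 67.0628 = 1.77097

1.771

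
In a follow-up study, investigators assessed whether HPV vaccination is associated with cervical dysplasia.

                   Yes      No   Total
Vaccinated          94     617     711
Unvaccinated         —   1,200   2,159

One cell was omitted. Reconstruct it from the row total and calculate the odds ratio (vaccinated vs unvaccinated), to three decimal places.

The missing cell is in the unexposed row: 2159 − 1200 = 959.
So a = 94, b = 617, c = 959, d = 1200.
OR = (a·d)/(b·c) = (94 × 1200) / (617 × 959) = 112800 / 591703 = 0.19064

0.191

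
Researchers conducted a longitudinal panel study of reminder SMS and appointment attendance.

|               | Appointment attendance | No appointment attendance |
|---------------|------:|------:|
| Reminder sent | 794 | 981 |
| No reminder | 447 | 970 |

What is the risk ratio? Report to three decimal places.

Cells: a = 794, b = 981, c = 447, d = 970.
Risk in exposed = 794/1775 = 0.44732; risk in unexposed = 447/1417 = 0.31546.
RR = 0.44732 / 0.31546 = 1.41803
The risk among the exposed is 1.42 times that among the unexposed.

1.418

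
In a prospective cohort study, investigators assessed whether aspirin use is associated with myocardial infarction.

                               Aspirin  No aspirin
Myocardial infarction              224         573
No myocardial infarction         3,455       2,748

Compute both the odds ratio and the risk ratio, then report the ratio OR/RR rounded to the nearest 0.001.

0.881

Reading the table with exposure as columns: a = 224 (Aspirin, case), b = 3455 (Aspirin, non-case), c = 573 (No aspirin, case), d = 2748.
OR = (224·2748)/(3455·573) = 615552/1979715 = 0.31093
Risk in exposed = 224/3679 = 0.06089; risk in unexposed = 573/3321 = 0.17254; RR = 0.35288
OR/RR = 0.31093 / 0.35288 = 0.88111
The outcome is not rare, so the OR lies further from 1 than the RR.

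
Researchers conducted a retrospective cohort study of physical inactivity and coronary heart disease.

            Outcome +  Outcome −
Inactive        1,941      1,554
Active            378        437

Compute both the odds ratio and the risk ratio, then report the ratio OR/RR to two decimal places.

1.21

Cells: a = 1941, b = 1554, c = 378, d = 437.
OR = (1941·437)/(1554·378) = 848217/587412 = 1.44399
Risk in exposed = 1941/3495 = 0.55536; risk in unexposed = 378/815 = 0.46380; RR = 1.19741
OR/RR = 1.44399 / 1.19741 = 1.20592
The outcome is not rare, so the OR lies further from 1 than the RR.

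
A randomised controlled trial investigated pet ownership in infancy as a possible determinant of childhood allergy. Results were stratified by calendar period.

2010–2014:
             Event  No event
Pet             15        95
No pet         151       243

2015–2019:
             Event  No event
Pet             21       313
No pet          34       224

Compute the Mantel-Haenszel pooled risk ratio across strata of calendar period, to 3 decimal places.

RR_MH = Σ(aᵢ·n₀ᵢ/nᵢ) / Σ(cᵢ·n₁ᵢ/nᵢ), with n₁ᵢ = aᵢ+bᵢ (exposed), n₀ᵢ = cᵢ+dᵢ (unexposed), nᵢ = n₁ᵢ+n₀ᵢ.
Stratum 1 (2010–2014): n₁ = 110, n₀ = 394, n = 504; a·n₀/n = 15·394/504 = 11.7262; c·n₁/n = 151·110/504 = 32.9563
Stratum 2 (2015–2019): n₁ = 334, n₀ = 258, n = 592; a·n₀/n = 21·258/592 = 9.1520; c·n₁/n = 34·334/592 = 19.1824
RR_MH = (11.7262 + 9.1520) / (32.9563 + 19.1824) = 20.8782 / 52.1388 = 0.40044

0.400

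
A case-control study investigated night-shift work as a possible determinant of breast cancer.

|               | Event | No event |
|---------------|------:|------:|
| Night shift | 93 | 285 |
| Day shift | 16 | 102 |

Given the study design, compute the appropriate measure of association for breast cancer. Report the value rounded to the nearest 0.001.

2.080

Cells: a = 93, b = 285, c = 16, d = 102.
This is a case-control study: participants were sampled on outcome status, so risks in the source population cannot be estimated directly — relative risk is not valid here. The odds ratio is the appropriate measure.
OR = (a·d)/(b·c) = (93 × 102) / (285 × 16) = 9486 / 4560 = 2.08026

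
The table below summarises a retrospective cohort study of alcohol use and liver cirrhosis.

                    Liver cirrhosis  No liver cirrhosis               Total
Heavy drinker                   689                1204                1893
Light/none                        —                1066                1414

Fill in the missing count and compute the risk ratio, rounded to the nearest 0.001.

The missing cell is in the unexposed row: 1414 − 1066 = 348.
So a = 689, b = 1204, c = 348, d = 1066.
RR = [a/(a+b)] / [c/(c+d)] = (689/1893) / (348/1414) = 0.36397/0.24611 = 1.47890

1.479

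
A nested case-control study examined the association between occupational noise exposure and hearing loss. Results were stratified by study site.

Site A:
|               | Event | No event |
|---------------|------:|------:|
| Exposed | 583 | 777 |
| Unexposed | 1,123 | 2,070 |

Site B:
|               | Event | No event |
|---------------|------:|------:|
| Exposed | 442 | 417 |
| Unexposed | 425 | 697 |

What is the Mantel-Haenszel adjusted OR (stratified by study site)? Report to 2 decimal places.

1.50

OR_MH = Σ(aᵢdᵢ/nᵢ) / Σ(bᵢcᵢ/nᵢ), where nᵢ is the stratum total.
Stratum 1 (Site A): n = 4553; a·d/n = 583·2070/4553 = 265.0582; b·c/n = 777·1123/4553 = 191.6475
Stratum 2 (Site B): n = 1981; a·d/n = 442·697/1981 = 155.5144; b·c/n = 417·425/1981 = 89.4624
OR_MH = (265.0582 + 155.5144) / (191.6475 + 89.4624) = 420.5726 / 281.1099 = 1.49611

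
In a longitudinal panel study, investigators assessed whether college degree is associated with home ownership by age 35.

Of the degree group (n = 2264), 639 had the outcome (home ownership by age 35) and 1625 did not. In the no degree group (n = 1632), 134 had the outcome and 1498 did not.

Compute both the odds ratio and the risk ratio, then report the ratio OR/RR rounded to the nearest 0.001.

From the description: a = 639, b = 1625, c = 134, d = 1498.
OR = (639·1498)/(1625·134) = 957222/217750 = 4.39597
Risk in exposed = 639/2264 = 0.28224; risk in unexposed = 134/1632 = 0.08211; RR = 3.43748
OR/RR = 4.39597 / 3.43748 = 1.27884
The outcome is not rare, so the OR lies further from 1 than the RR.

1.279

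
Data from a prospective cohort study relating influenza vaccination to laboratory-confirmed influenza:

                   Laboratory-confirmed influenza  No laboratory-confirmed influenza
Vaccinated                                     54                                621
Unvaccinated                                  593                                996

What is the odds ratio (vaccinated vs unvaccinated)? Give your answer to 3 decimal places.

Cells: a = 54, b = 621, c = 593, d = 996.
OR = (a·d)/(b·c) = (54 × 996) / (621 × 593) = 53784 / 368253 = 0.14605
Exposure is associated with lower odds of laboratory-confirmed influenza (OR = 0.15 < 1).

0.146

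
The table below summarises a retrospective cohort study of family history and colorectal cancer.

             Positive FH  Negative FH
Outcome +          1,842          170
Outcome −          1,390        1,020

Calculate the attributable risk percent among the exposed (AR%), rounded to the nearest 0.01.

Reading the table with exposure as columns: a = 1842 (Positive FH, case), b = 1390 (Positive FH, non-case), c = 170 (Negative FH, case), d = 1020.
Risk in exposed = 1842/3232 = 0.56993; risk in unexposed = 170/1190 = 0.14286.
RR = 0.56993/0.14286 = 3.98948
AR% = (RR − 1)/RR × 100 = (3.98948 − 1)/3.98948 × 100 = 74.9341%

74.93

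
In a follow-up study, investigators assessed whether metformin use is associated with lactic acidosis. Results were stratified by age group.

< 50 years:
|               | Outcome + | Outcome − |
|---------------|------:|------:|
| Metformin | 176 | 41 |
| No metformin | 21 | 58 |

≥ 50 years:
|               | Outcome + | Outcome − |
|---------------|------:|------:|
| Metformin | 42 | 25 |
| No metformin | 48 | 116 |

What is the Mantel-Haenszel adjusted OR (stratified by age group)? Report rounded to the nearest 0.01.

OR_MH = Σ(aᵢdᵢ/nᵢ) / Σ(bᵢcᵢ/nᵢ), where nᵢ is the stratum total.
Stratum 1 (< 50 years): n = 296; a·d/n = 176·58/296 = 34.4865; b·c/n = 41·21/296 = 2.9088
Stratum 2 (≥ 50 years): n = 231; a·d/n = 42·116/231 = 21.0909; b·c/n = 25·48/231 = 5.1948
OR_MH = (34.4865 + 21.0909) / (2.9088 + 5.1948) = 55.5774 / 8.1036 = 6.85837

6.86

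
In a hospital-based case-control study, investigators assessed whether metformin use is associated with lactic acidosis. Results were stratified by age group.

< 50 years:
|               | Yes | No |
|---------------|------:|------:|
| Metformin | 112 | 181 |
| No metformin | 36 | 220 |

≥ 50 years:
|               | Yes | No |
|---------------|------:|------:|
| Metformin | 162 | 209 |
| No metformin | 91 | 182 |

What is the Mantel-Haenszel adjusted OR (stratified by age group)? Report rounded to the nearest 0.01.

2.19

OR_MH = Σ(aᵢdᵢ/nᵢ) / Σ(bᵢcᵢ/nᵢ), where nᵢ is the stratum total.
Stratum 1 (< 50 years): n = 549; a·d/n = 112·220/549 = 44.8816; b·c/n = 181·36/549 = 11.8689
Stratum 2 (≥ 50 years): n = 644; a·d/n = 162·182/644 = 45.7826; b·c/n = 209·91/644 = 29.5326
OR_MH = (44.8816 + 45.7826) / (11.8689 + 29.5326) = 90.6642 / 41.4015 = 2.18988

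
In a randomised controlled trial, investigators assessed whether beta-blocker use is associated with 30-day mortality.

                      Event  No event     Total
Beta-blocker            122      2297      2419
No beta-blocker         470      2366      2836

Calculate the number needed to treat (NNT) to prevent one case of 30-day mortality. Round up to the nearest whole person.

Risk in treated group = 122/2419 = 0.05043; risk in control = 470/2836 = 0.16573.
Absolute risk reduction = 0.16573 − 0.05043 = 0.11529
NNT = 1 / ARR = 1 / 0.11529 = 8.674 → round up → 9

9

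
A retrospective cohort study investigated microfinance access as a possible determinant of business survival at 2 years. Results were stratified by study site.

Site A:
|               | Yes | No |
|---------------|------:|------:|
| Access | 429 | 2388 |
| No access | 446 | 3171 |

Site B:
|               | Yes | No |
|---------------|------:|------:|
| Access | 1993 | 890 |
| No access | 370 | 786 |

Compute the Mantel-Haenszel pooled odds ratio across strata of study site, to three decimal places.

2.426

OR_MH = Σ(aᵢdᵢ/nᵢ) / Σ(bᵢcᵢ/nᵢ), where nᵢ is the stratum total.
Stratum 1 (Site A): n = 6434; a·d/n = 429·3171/6434 = 211.4329; b·c/n = 2388·446/6434 = 165.5343
Stratum 2 (Site B): n = 4039; a·d/n = 1993·786/4039 = 387.8430; b·c/n = 890·370/4039 = 81.5301
OR_MH = (211.4329 + 387.8430) / (165.5343 + 81.5301) = 599.2759 / 247.0644 = 2.42559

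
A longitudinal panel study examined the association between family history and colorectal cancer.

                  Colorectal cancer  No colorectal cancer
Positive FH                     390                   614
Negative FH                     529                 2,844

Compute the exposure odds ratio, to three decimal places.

Cells: a = 390, b = 614, c = 529, d = 2844.
OR = (a·d)/(b·c) = (390 × 2844) / (614 × 529) = 1109160 / 324806 = 3.41484
The odds of colorectal cancer are about 3.41 times as high in the positive fh group.

3.415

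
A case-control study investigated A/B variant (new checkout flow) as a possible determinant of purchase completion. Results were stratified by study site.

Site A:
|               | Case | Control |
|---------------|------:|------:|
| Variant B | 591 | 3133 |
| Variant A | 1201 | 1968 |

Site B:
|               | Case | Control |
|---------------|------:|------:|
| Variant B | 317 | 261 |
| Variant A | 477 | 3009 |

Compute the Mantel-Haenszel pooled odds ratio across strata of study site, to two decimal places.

0.70

OR_MH = Σ(aᵢdᵢ/nᵢ) / Σ(bᵢcᵢ/nᵢ), where nᵢ is the stratum total.
Stratum 1 (Site A): n = 6893; a·d/n = 591·1968/6893 = 168.7347; b·c/n = 3133·1201/6893 = 545.8774
Stratum 2 (Site B): n = 4064; a·d/n = 317·3009/4064 = 234.7079; b·c/n = 261·477/4064 = 30.6341
OR_MH = (168.7347 + 234.7079) / (545.8774 + 30.6341) = 403.4426 / 576.5115 = 0.69980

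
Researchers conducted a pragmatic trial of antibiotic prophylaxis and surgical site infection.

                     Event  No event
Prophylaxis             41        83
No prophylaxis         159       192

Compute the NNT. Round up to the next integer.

Risk in treated group = 41/124 = 0.33065; risk in control = 159/351 = 0.45299.
Absolute risk reduction = 0.45299 − 0.33065 = 0.12235
NNT = 1 / ARR = 1 / 0.12235 = 8.174 → round up → 9

9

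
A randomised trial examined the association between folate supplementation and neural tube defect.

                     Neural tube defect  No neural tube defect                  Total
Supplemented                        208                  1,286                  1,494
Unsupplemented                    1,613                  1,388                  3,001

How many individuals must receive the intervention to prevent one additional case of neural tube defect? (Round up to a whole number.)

3

Risk in treated group = 208/1494 = 0.13922; risk in control = 1613/3001 = 0.53749.
Absolute risk reduction = 0.53749 − 0.13922 = 0.39826
NNT = 1 / ARR = 1 / 0.39826 = 2.511 → round up → 3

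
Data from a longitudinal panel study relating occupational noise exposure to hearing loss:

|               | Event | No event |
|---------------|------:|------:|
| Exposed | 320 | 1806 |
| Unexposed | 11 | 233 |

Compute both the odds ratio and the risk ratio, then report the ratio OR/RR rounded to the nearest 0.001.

1.124

Cells: a = 320, b = 1806, c = 11, d = 233.
OR = (320·233)/(1806·11) = 74560/19866 = 3.75315
Risk in exposed = 320/2126 = 0.15052; risk in unexposed = 11/244 = 0.04508; RR = 3.33875
OR/RR = 3.75315 / 3.33875 = 1.12412
The outcome is not rare, so the OR lies further from 1 than the RR.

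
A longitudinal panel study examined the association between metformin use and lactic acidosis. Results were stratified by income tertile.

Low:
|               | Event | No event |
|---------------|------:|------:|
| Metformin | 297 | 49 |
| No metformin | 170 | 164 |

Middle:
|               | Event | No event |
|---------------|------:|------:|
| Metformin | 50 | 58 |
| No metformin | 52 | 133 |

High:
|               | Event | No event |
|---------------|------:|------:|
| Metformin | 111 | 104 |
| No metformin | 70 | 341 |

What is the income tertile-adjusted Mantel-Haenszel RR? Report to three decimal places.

RR_MH = Σ(aᵢ·n₀ᵢ/nᵢ) / Σ(cᵢ·n₁ᵢ/nᵢ), with n₁ᵢ = aᵢ+bᵢ (exposed), n₀ᵢ = cᵢ+dᵢ (unexposed), nᵢ = n₁ᵢ+n₀ᵢ.
Stratum 1 (Low): n₁ = 346, n₀ = 334, n = 680; a·n₀/n = 297·334/680 = 145.8794; c·n₁/n = 170·346/680 = 86.5000
Stratum 2 (Middle): n₁ = 108, n₀ = 185, n = 293; a·n₀/n = 50·185/293 = 31.5700; c·n₁/n = 52·108/293 = 19.1672
Stratum 3 (High): n₁ = 215, n₀ = 411, n = 626; a·n₀/n = 111·411/626 = 72.8770; c·n₁/n = 70·215/626 = 24.0415
RR_MH = (145.8794 + 31.5700 + 72.8770) / (86.5000 + 19.1672 + 24.0415) = 250.3264 / 129.7088 = 1.92991

1.930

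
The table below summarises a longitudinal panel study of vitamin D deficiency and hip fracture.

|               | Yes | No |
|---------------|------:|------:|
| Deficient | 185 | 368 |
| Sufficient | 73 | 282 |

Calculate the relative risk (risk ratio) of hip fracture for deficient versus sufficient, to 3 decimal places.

Cells: a = 185, b = 368, c = 73, d = 282.
Risk in exposed = 185/553 = 0.33454; risk in unexposed = 73/355 = 0.20563.
RR = 0.33454 / 0.20563 = 1.62687
The risk among the exposed is 1.63 times that among the unexposed.

1.627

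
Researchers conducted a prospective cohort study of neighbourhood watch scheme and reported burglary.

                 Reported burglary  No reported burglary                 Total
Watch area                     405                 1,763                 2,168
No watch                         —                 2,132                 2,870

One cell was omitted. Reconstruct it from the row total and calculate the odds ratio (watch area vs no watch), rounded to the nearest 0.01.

The missing cell is in the unexposed row: 2870 − 2132 = 738.
So a = 405, b = 1763, c = 738, d = 2132.
OR = (a·d)/(b·c) = (405 × 2132) / (1763 × 738) = 863460 / 1301094 = 0.66364

0.66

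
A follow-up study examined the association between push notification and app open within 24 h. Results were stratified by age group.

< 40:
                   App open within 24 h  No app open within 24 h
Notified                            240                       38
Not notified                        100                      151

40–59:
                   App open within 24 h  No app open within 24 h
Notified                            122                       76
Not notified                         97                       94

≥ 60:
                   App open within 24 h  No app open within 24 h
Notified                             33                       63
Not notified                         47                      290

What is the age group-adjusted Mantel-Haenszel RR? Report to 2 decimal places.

RR_MH = Σ(aᵢ·n₀ᵢ/nᵢ) / Σ(cᵢ·n₁ᵢ/nᵢ), with n₁ᵢ = aᵢ+bᵢ (exposed), n₀ᵢ = cᵢ+dᵢ (unexposed), nᵢ = n₁ᵢ+n₀ᵢ.
Stratum 1 (< 40): n₁ = 278, n₀ = 251, n = 529; a·n₀/n = 240·251/529 = 113.8752; c·n₁/n = 100·278/529 = 52.5520
Stratum 2 (40–59): n₁ = 198, n₀ = 191, n = 389; a·n₀/n = 122·191/389 = 59.9023; c·n₁/n = 97·198/389 = 49.3728
Stratum 3 (≥ 60): n₁ = 96, n₀ = 337, n = 433; a·n₀/n = 33·337/433 = 25.6836; c·n₁/n = 47·96/433 = 10.4203
RR_MH = (113.8752 + 59.9023 + 25.6836) / (52.5520 + 49.3728 + 10.4203) = 199.4612 / 112.3451 = 1.77543

1.78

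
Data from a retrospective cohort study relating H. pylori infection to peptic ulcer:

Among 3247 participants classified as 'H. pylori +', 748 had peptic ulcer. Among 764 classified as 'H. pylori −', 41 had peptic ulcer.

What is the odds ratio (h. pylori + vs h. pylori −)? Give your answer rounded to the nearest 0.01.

5.28

From the description: a = 748, b = 2499, c = 41, d = 723.
OR = (a·d)/(b·c) = (748 × 723) / (2499 × 41) = 540804 / 102459 = 5.27825
The odds of peptic ulcer are about 5.28 times as high in the h. pylori + group.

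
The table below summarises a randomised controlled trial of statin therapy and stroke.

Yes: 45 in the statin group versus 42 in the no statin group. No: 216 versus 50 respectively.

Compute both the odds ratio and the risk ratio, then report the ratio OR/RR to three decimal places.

From the description: a = 45, b = 216, c = 42, d = 50.
OR = (45·50)/(216·42) = 2250/9072 = 0.24802
Risk in exposed = 45/261 = 0.17241; risk in unexposed = 42/92 = 0.45652; RR = 0.37767
OR/RR = 0.24802 / 0.37767 = 0.65670
The outcome is not rare, so the OR lies further from 1 than the RR.

0.657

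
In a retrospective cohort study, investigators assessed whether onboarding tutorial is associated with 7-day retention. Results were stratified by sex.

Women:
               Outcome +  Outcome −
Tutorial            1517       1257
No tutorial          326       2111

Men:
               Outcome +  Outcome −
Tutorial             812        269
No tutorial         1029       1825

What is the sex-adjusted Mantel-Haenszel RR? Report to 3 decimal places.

RR_MH = Σ(aᵢ·n₀ᵢ/nᵢ) / Σ(cᵢ·n₁ᵢ/nᵢ), with n₁ᵢ = aᵢ+bᵢ (exposed), n₀ᵢ = cᵢ+dᵢ (unexposed), nᵢ = n₁ᵢ+n₀ᵢ.
Stratum 1 (Women): n₁ = 2774, n₀ = 2437, n = 5211; a·n₀/n = 1517·2437/5211 = 709.4471; c·n₁/n = 326·2774/5211 = 173.5414
Stratum 2 (Men): n₁ = 1081, n₀ = 2854, n = 3935; a·n₀/n = 812·2854/3935 = 588.9321; c·n₁/n = 1029·1081/3935 = 282.6808
RR_MH = (709.4471 + 588.9321) / (173.5414 + 282.6808) = 1298.3793 / 456.2222 = 2.84594

2.846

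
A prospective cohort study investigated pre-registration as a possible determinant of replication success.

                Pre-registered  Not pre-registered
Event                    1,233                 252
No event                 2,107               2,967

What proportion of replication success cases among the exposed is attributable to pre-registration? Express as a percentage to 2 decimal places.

Reading the table with exposure as columns: a = 1233 (Pre-registered, case), b = 2107 (Pre-registered, non-case), c = 252 (Not pre-registered, case), d = 2967.
Risk in exposed = 1233/3340 = 0.36916; risk in unexposed = 252/3219 = 0.07829.
RR = 0.36916/0.07829 = 4.71560
AR% = (RR − 1)/RR × 100 = (4.71560 − 1)/4.71560 × 100 = 78.7938%

78.79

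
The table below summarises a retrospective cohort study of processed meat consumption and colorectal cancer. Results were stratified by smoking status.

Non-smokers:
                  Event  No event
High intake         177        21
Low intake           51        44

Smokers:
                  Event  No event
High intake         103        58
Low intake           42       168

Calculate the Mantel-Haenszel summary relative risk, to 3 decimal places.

RR_MH = Σ(aᵢ·n₀ᵢ/nᵢ) / Σ(cᵢ·n₁ᵢ/nᵢ), with n₁ᵢ = aᵢ+bᵢ (exposed), n₀ᵢ = cᵢ+dᵢ (unexposed), nᵢ = n₁ᵢ+n₀ᵢ.
Stratum 1 (Non-smokers): n₁ = 198, n₀ = 95, n = 293; a·n₀/n = 177·95/293 = 57.3891; c·n₁/n = 51·198/293 = 34.4642
Stratum 2 (Smokers): n₁ = 161, n₀ = 210, n = 371; a·n₀/n = 103·210/371 = 58.3019; c·n₁/n = 42·161/371 = 18.2264
RR_MH = (57.3891 + 58.3019) / (34.4642 + 18.2264) = 115.6910 / 52.6906 = 2.19567

2.196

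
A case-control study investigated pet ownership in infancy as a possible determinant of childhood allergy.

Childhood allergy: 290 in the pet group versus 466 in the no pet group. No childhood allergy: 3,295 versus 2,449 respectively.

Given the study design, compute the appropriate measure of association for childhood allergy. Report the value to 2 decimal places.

0.46

From the description: a = 290, b = 3295, c = 466, d = 2449.
This is a case-control study: participants were sampled on outcome status, so risks in the source population cannot be estimated directly — relative risk is not valid here. The odds ratio is the appropriate measure.
OR = (a·d)/(b·c) = (290 × 2449) / (3295 × 466) = 710210 / 1535470 = 0.46254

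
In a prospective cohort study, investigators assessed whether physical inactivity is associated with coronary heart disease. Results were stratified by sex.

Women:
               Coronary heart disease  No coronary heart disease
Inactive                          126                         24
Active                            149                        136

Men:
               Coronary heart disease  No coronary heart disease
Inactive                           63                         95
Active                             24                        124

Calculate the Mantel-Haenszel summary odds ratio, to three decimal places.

4.143

OR_MH = Σ(aᵢdᵢ/nᵢ) / Σ(bᵢcᵢ/nᵢ), where nᵢ is the stratum total.
Stratum 1 (Women): n = 435; a·d/n = 126·136/435 = 39.3931; b·c/n = 24·149/435 = 8.2207
Stratum 2 (Men): n = 306; a·d/n = 63·124/306 = 25.5294; b·c/n = 95·24/306 = 7.4510
OR_MH = (39.3931 + 25.5294) / (8.2207 + 7.4510) = 64.9225 / 15.6717 = 4.14267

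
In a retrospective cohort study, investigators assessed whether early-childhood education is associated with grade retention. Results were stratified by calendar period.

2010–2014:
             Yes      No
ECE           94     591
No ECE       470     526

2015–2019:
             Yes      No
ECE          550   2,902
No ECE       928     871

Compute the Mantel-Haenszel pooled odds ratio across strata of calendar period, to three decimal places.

0.178

OR_MH = Σ(aᵢdᵢ/nᵢ) / Σ(bᵢcᵢ/nᵢ), where nᵢ is the stratum total.
Stratum 1 (2010–2014): n = 1681; a·d/n = 94·526/1681 = 29.4134; b·c/n = 591·470/1681 = 165.2409
Stratum 2 (2015–2019): n = 5251; a·d/n = 550·871/5251 = 91.2302; b·c/n = 2902·928/5251 = 512.8654
OR_MH = (29.4134 + 91.2302) / (165.2409 + 512.8654) = 120.6437 / 678.1063 = 0.17791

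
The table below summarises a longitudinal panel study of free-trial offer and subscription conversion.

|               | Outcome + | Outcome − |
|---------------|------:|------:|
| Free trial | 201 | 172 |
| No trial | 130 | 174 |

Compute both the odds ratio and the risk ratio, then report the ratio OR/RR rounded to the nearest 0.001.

Cells: a = 201, b = 172, c = 130, d = 174.
OR = (201·174)/(172·130) = 34974/22360 = 1.56413
Risk in exposed = 201/373 = 0.53887; risk in unexposed = 130/304 = 0.42763; RR = 1.26014
OR/RR = 1.56413 / 1.26014 = 1.24124
The outcome is not rare, so the OR lies further from 1 than the RR.

1.241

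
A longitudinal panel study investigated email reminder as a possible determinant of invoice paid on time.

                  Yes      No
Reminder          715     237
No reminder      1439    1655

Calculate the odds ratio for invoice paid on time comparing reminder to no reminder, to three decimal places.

3.470

Cells: a = 715, b = 237, c = 1439, d = 1655.
OR = (a·d)/(b·c) = (715 × 1655) / (237 × 1439) = 1183325 / 341043 = 3.46972
The odds of invoice paid on time are about 3.47 times as high in the reminder group.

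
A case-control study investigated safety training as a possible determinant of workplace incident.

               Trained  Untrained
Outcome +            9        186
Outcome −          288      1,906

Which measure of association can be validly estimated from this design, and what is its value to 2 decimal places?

0.32

Reading the table with exposure as columns: a = 9 (Trained, case), b = 288 (Trained, non-case), c = 186 (Untrained, case), d = 1906.
This is a case-control study: participants were sampled on outcome status, so risks in the source population cannot be estimated directly — relative risk is not valid here. The odds ratio is the appropriate measure.
OR = (a·d)/(b·c) = (9 × 1906) / (288 × 186) = 17154 / 53568 = 0.32023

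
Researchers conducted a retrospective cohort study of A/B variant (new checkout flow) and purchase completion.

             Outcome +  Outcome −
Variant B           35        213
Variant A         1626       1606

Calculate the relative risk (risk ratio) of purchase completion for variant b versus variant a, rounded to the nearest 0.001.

Cells: a = 35, b = 213, c = 1626, d = 1606.
Risk in exposed = 35/248 = 0.14113; risk in unexposed = 1626/3232 = 0.50309.
RR = 0.14113 / 0.50309 = 0.28052
The risk is 72% lower among the exposed than among the unexposed.

0.281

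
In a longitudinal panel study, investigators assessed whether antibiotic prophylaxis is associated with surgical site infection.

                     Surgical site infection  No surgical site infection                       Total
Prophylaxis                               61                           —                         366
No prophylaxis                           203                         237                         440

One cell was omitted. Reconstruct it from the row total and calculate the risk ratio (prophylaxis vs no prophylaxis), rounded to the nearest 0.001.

The missing cell is in the exposed row: 366 − 61 = 305.
So a = 61, b = 305, c = 203, d = 237.
RR = [a/(a+b)] / [c/(c+d)] = (61/366) / (203/440) = 0.16667/0.46136 = 0.36125

0.361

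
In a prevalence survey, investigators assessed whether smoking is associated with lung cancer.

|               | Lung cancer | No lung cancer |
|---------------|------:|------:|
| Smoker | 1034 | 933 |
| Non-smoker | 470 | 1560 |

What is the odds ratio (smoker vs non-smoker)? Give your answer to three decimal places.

Cells: a = 1034, b = 933, c = 470, d = 1560.
OR = (a·d)/(b·c) = (1034 × 1560) / (933 × 470) = 1613040 / 438510 = 3.67846
The odds of lung cancer are about 3.68 times as high in the smoker group.

3.678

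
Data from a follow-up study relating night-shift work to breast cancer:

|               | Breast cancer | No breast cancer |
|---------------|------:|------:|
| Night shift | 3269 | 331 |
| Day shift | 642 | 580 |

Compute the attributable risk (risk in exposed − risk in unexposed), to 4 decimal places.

0.3827

Cells: a = 3269, b = 331, c = 642, d = 580.
Risk in exposed = 3269/3600 = 0.908056; risk in unexposed = 642/1222 = 0.525368.
Risk difference = 0.908056 − 0.525368 = 0.382687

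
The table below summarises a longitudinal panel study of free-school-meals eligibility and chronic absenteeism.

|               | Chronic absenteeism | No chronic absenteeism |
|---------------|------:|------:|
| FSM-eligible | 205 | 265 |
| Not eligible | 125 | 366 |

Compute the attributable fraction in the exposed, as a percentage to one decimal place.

41.6

Cells: a = 205, b = 265, c = 125, d = 366.
Risk in exposed = 205/470 = 0.43617; risk in unexposed = 125/491 = 0.25458.
RR = 0.43617/0.25458 = 1.71328
AR% = (RR − 1)/RR × 100 = (1.71328 − 1)/1.71328 × 100 = 41.6323%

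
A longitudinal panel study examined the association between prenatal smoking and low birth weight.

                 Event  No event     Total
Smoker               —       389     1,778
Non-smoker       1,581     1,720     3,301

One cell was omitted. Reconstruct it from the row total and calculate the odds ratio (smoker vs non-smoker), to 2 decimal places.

3.88

The missing cell is in the exposed row: 1778 − 389 = 1389.
So a = 1389, b = 389, c = 1581, d = 1720.
OR = (a·d)/(b·c) = (1389 × 1720) / (389 × 1581) = 2389080 / 615009 = 3.88463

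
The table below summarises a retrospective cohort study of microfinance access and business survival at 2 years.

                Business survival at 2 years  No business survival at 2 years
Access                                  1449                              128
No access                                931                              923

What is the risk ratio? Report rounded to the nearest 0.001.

Cells: a = 1449, b = 128, c = 931, d = 923.
Risk in exposed = 1449/1577 = 0.91883; risk in unexposed = 931/1854 = 0.50216.
RR = 0.91883 / 0.50216 = 1.82977
The risk among the exposed is 1.83 times that among the unexposed.

1.830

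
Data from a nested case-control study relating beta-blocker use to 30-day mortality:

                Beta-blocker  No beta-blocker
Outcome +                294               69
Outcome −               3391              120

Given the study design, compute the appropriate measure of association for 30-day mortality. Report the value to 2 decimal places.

Reading the table with exposure as columns: a = 294 (Beta-blocker, case), b = 3391 (Beta-blocker, non-case), c = 69 (No beta-blocker, case), d = 120.
This is a nested case-control study: participants were sampled on outcome status, so risks in the source population cannot be estimated directly — relative risk is not valid here. The odds ratio is the appropriate measure.
OR = (a·d)/(b·c) = (294 × 120) / (3391 × 69) = 35280 / 233979 = 0.15078

0.15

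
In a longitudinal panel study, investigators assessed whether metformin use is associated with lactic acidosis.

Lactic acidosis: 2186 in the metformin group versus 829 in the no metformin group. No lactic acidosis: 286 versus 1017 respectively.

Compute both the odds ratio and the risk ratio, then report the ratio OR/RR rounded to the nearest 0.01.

4.76

From the description: a = 2186, b = 286, c = 829, d = 1017.
OR = (2186·1017)/(286·829) = 2223162/237094 = 9.37671
Risk in exposed = 2186/2472 = 0.88430; risk in unexposed = 829/1846 = 0.44908; RR = 1.96915
OR/RR = 9.37671 / 1.96915 = 4.76181
The outcome is not rare, so the OR lies further from 1 than the RR.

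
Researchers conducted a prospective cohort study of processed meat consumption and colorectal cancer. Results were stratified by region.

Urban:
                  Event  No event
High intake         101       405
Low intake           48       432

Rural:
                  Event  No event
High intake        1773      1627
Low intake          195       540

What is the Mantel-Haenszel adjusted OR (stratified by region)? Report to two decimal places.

2.86

OR_MH = Σ(aᵢdᵢ/nᵢ) / Σ(bᵢcᵢ/nᵢ), where nᵢ is the stratum total.
Stratum 1 (Urban): n = 986; a·d/n = 101·432/986 = 44.2515; b·c/n = 405·48/986 = 19.7160
Stratum 2 (Rural): n = 4135; a·d/n = 1773·540/4135 = 231.5405; b·c/n = 1627·195/4135 = 76.7267
OR_MH = (44.2515 + 231.5405) / (19.7160 + 76.7267) = 275.7920 / 96.4427 = 2.85965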